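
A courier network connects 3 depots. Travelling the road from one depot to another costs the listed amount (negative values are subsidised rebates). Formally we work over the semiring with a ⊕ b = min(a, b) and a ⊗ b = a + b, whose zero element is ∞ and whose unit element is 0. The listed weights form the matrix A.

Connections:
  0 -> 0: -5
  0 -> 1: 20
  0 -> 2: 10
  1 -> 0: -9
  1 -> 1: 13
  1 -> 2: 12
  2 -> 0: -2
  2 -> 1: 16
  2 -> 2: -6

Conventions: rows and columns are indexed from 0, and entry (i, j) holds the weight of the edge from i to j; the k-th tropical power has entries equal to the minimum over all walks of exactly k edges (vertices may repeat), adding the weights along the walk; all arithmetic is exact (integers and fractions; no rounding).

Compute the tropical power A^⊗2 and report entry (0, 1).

A^⊗2:
  [-10, 15, 4]
  [-14, 11, 1]
  [-8, 10, -12]
Key observation: the optimum is the walk 0->0->1, with weight (-5) + 20 = 15.
Optimal value attained by: walk 0->0->1.
Answer: (A^⊗2)[0][1] = 15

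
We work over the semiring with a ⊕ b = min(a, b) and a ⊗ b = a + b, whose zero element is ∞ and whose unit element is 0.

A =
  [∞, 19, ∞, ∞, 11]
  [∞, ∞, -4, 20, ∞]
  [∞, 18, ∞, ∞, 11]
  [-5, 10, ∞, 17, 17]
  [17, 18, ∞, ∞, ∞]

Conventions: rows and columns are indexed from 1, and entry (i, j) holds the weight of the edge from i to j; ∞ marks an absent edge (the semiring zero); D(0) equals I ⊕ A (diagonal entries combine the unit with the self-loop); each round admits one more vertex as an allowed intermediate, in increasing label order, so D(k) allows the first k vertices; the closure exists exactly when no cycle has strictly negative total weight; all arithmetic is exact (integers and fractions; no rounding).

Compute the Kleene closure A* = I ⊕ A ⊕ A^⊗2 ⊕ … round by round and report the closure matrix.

D(0):
  [0, 19, ∞, ∞, 11]
  [∞, 0, -4, 20, ∞]
  [∞, 18, 0, ∞, 11]
  [-5, 10, ∞, 0, 17]
  [17, 18, ∞, ∞, 0]
D(1):
  [0, 19, ∞, ∞, 11]
  [∞, 0, -4, 20, ∞]
  [∞, 18, 0, ∞, 11]
  [-5, 10, ∞, 0, 6]
  [17, 18, ∞, ∞, 0]
D(2):
  [0, 19, 15, 39, 11]
  [∞, 0, -4, 20, ∞]
  [∞, 18, 0, 38, 11]
  [-5, 10, 6, 0, 6]
  [17, 18, 14, 38, 0]
D(3):
  [0, 19, 15, 39, 11]
  [∞, 0, -4, 20, 7]
  [∞, 18, 0, 38, 11]
  [-5, 10, 6, 0, 6]
  [17, 18, 14, 38, 0]
D(4):
  [0, 19, 15, 39, 11]
  [15, 0, -4, 20, 7]
  [33, 18, 0, 38, 11]
  [-5, 10, 6, 0, 6]
  [17, 18, 14, 38, 0]
D(5):
  [0, 19, 15, 39, 11]
  [15, 0, -4, 20, 7]
  [28, 18, 0, 38, 11]
  [-5, 10, 6, 0, 6]
  [17, 18, 14, 38, 0]
Answer: A* = [[0, 19, 15, 39, 11], [15, 0, -4, 20, 7], [28, 18, 0, 38, 11], [-5, 10, 6, 0, 6], [17, 18, 14, 38, 0]]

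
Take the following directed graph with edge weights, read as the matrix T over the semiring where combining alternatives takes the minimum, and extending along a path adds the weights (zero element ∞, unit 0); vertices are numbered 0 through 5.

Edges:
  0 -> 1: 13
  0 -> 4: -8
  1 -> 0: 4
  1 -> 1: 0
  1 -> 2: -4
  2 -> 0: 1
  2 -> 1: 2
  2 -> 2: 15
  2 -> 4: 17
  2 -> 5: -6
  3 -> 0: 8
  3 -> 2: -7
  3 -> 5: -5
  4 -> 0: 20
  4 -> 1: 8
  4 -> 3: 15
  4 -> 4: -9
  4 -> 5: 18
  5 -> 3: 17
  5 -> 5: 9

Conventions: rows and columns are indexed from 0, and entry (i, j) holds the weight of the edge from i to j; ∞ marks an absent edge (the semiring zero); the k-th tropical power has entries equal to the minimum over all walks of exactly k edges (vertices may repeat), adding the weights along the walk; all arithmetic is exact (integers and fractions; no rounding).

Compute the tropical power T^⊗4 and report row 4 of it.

T^⊗2:
  [12, 0, 9, 7, -17, 10]
  [-3, -2, -4, ∞, -4, -10]
  [6, 2, -2, 11, -7, 3]
  [-6, -5, 8, 12, 0, -13]
  [11, -1, 4, 6, -18, 9]
  [25, ∞, 10, 26, ∞, 12]
T^⊗3:
  [3, -9, -4, -2, -26, 1]
  [-3, -2, -6, 7, -13, -10]
  [-1, 0, -2, 8, -16, -8]
  [-1, -5, -9, 4, -14, -4]
  [2, -10, -5, -3, -27, -2]
  [11, 12, 19, 29, 17, 4]
T^⊗4:
  [-6, -18, -13, -11, -35, -10]
  [-5, -5, -6, 2, -22, -12]
  [-1, -8, -4, -1, -25, -8]
  [-8, -7, -9, 1, -23, -15]
  [-7, -19, -14, -12, -36, -11]
  [16, 12, 8, 21, 3, 13]
Answer: row 4 of T^⊗4 = [-7, -19, -14, -12, -36, -11]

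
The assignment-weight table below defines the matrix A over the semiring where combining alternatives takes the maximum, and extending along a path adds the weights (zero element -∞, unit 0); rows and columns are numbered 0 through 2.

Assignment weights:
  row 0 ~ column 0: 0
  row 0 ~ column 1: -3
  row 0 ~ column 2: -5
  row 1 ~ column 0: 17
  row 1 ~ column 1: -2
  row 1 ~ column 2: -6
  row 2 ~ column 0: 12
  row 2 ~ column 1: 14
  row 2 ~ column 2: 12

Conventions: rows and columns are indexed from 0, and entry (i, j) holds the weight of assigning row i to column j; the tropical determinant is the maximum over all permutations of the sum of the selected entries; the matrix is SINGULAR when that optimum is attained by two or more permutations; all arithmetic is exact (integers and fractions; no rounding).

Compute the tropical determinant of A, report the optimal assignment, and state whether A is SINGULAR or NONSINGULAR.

σ = (0, 1, 2): 0 + (-2) + 12 = 10
σ = (0, 2, 1): 0 + (-6) + 14 = 8
σ = (1, 0, 2): (-3) + 17 + 12 = 26
σ = (1, 2, 0): (-3) + (-6) + 12 = 3
σ = (2, 0, 1): (-5) + 17 + 14 = 26
σ = (2, 1, 0): (-5) + (-2) + 12 = 5
Optimal value attained by: σ = (1, 0, 2).
Answer: det⊕(A) = 26; verdict: SINGULAR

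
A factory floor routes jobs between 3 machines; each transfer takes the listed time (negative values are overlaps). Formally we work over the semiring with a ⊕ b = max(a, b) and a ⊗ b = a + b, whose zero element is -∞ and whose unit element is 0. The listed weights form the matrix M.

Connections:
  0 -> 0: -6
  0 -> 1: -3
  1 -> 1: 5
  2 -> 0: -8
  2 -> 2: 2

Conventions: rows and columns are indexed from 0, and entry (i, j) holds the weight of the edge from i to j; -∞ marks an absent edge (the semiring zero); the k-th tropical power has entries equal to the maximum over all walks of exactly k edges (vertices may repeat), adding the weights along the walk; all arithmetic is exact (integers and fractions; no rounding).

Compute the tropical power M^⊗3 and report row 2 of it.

M^⊗2:
  [-12, 2, -∞]
  [-∞, 10, -∞]
  [-6, -11, 4]
M^⊗3:
  [-18, 7, -∞]
  [-∞, 15, -∞]
  [-4, -6, 6]
Answer: row 2 of M^⊗3 = [-4, -6, 6]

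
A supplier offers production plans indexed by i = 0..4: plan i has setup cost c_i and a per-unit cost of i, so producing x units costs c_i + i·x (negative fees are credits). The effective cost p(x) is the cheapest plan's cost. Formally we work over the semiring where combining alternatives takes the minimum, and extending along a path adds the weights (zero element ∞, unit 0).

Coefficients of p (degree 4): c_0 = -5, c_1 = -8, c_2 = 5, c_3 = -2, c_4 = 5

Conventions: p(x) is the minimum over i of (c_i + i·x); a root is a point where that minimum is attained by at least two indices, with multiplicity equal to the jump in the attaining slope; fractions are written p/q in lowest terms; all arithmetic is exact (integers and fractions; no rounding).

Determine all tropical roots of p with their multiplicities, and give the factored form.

hull edge (i=0, c=-5) to (i=1, c=-8): slope -3, span 1
hull edge (i=1, c=-8) to (i=3, c=-2): slope 3, span 2
hull edge (i=3, c=-2) to (i=4, c=5): slope 7, span 1
Factored form: p(x) = 5 ⊗ (x ⊕ (-7)) ⊗ (x ⊕ (-3)) ⊗ (x ⊕ (-3)) ⊗ (x ⊕ 3)
Answer: roots = -7 (mult 1), -3 (mult 2), 3 (mult 1)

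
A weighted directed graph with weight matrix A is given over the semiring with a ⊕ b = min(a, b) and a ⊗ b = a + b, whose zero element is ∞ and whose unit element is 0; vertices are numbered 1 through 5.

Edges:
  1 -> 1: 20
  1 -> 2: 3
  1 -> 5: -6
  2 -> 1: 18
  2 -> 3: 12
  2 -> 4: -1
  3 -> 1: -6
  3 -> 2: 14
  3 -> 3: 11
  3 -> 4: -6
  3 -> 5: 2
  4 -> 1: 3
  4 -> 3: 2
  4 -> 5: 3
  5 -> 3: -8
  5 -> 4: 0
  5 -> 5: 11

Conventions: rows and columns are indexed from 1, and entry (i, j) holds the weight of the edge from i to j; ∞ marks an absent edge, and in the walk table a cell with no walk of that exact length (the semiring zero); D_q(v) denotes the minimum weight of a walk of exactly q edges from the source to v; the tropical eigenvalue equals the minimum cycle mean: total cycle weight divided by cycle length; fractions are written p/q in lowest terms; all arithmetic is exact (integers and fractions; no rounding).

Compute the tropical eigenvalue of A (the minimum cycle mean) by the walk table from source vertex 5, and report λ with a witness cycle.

q=0: [∞, ∞, ∞, ∞, 0]
q=1: [∞, ∞, -8, 0, 11]
q=2: [-14, 6, 2, -14, -6]
q=3: [-11, -11, -14, -6, -20]
q=4: [-20, -8, -28, -20, -17]
q=5: [-34, -17, -25, -34, -26]
Optimal cycle mean attained by: cycle 1->5->3->1, total (-6) + (-8) + (-6), length 3.
Answer: λ = -20/3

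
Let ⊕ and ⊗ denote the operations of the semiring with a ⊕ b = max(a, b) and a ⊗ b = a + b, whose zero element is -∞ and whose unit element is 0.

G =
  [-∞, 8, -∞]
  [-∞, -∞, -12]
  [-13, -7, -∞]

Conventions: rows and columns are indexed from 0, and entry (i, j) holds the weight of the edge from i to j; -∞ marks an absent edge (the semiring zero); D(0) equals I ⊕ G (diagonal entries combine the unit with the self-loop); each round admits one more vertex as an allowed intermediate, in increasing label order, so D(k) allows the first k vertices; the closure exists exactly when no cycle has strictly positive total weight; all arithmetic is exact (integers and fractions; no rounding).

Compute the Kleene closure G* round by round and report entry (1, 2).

D(0):
  [0, 8, -∞]
  [-∞, 0, -12]
  [-13, -7, 0]
D(1):
  [0, 8, -∞]
  [-∞, 0, -12]
  [-13, -5, 0]
D(2):
  [0, 8, -4]
  [-∞, 0, -12]
  [-13, -5, 0]
D(3):
  [0, 8, -4]
  [-25, 0, -12]
  [-13, -5, 0]
Answer: G*[1][2] = -12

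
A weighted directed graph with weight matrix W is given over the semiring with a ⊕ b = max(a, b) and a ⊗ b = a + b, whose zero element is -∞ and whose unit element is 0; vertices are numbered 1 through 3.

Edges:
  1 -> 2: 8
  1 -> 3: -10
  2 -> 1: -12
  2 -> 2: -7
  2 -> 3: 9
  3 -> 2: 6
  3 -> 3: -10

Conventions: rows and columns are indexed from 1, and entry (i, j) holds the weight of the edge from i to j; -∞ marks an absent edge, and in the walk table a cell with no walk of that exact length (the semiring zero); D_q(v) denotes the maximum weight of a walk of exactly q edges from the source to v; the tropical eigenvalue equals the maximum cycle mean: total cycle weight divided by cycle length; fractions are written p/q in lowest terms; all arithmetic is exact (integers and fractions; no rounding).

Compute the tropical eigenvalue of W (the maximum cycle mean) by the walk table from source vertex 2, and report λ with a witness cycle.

q=0: [-∞, 0, -∞]
q=1: [-12, -7, 9]
q=2: [-19, 15, 2]
q=3: [3, 8, 24]
Optimal cycle mean attained by: cycle 2->3->2, total 9 + 6, length 2.
Answer: λ = 15/2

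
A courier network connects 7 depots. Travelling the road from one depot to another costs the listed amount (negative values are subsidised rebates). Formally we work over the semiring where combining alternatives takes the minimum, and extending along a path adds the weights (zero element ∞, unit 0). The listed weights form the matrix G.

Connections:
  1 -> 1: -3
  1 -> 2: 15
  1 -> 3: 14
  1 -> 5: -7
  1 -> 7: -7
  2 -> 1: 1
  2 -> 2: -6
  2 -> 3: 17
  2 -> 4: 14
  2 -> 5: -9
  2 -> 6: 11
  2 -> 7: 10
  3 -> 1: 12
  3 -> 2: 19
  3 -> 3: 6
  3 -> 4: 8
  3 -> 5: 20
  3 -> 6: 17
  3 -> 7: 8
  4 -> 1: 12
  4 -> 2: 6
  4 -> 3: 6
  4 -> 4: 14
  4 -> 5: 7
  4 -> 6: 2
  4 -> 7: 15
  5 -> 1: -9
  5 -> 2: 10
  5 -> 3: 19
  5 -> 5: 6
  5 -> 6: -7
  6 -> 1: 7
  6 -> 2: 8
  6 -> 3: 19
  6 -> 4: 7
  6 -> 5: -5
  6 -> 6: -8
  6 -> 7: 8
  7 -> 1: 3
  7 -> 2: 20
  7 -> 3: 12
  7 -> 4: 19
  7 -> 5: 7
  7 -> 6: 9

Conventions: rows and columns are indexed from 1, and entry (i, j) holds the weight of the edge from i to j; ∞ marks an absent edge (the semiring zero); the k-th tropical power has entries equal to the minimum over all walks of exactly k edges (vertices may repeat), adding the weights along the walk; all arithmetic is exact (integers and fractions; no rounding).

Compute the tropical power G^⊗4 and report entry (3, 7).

G^⊗2:
  [-16, 3, 5, 12, -10, -14, -10]
  [-18, -12, 10, 8, -15, -16, -6]
  [9, 13, 12, 14, 5, 9, 5]
  [-2, 0, 12, 9, -3, -6, 5]
  [-12, 1, 5, 0, -16, -15, -16]
  [-14, 0, 11, -1, -13, -16, 0]
  [-2, 14, 17, 16, -4, 0, -4]
G^⊗3:
  [-19, -6, -2, -7, -23, -22, -23]
  [-24, -18, -4, -9, -25, -24, -25]
  [-4, 7, 17, 16, 2, -2, 2]
  [-12, -6, 12, 1, -11, -14, -9]
  [-25, -7, -4, -8, -20, -23, -19]
  [-22, -8, 0, -9, -21, -24, -21]
  [-13, 6, 8, 7, -9, -11, -9]
G^⊗4:
  [-32, -14, -11, -15, -27, -30, -26]
  [-34, -24, -13, -17, -31, -32, -31]
  [-7, 1, 10, 5, -11, -10, -11]
  [-20, -12, 2, -7, -19, -22, -19]
  [-29, -15, -11, -16, -32, -31, -32]
  [-30, -16, -9, -17, -29, -32, -29]
  [-18, -3, 1, -4, -20, -19, -20]
Key observation: the optimum is the walk 3->1->5->1->7, with weight 12 + (-7) + (-9) + (-7) = -11.
Optimal value attained by: walk 3->1->5->1->7.
Answer: (G^⊗4)[3][7] = -11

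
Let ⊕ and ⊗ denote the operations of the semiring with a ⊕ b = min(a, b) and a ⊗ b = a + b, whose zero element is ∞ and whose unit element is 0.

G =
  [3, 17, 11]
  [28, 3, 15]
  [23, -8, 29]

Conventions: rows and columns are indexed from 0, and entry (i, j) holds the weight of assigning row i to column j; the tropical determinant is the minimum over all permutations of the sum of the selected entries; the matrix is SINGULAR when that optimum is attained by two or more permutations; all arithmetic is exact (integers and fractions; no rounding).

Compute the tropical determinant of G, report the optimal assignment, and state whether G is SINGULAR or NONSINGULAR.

σ = (0, 1, 2): 3 + 3 + 29 = 35
σ = (0, 2, 1): 3 + 15 + (-8) = 10
σ = (1, 0, 2): 17 + 28 + 29 = 74
σ = (1, 2, 0): 17 + 15 + 23 = 55
σ = (2, 0, 1): 11 + 28 + (-8) = 31
σ = (2, 1, 0): 11 + 3 + 23 = 37
Optimal value attained by: σ = (0, 2, 1).
Answer: det⊕(G) = 10; verdict: NONSINGULAR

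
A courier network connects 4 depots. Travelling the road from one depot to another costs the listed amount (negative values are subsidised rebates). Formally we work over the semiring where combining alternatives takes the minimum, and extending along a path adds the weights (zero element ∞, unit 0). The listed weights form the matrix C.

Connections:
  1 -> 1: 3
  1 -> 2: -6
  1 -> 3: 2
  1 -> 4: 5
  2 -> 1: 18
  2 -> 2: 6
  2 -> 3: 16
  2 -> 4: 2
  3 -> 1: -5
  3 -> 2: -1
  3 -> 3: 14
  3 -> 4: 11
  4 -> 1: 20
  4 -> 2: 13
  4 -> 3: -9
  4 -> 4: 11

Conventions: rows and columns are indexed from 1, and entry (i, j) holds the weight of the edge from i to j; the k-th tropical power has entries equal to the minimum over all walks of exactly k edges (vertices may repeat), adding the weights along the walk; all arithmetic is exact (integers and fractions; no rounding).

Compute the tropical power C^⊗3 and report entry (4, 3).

C^⊗2:
  [-3, -3, -4, -4]
  [11, 12, -7, 8]
  [-2, -11, -3, 0]
  [-14, -10, 2, 2]
C^⊗3:
  [-9, -9, -13, -1]
  [-12, -8, -1, 4]
  [-8, -8, -9, -9]
  [-11, -20, -12, -9]
Key observation: the optimum is the walk 4->3->1->3, with weight (-9) + (-5) + 2 = -12.
Optimal value attained by: walk 4->3->1->3.
Answer: (C^⊗3)[4][3] = -12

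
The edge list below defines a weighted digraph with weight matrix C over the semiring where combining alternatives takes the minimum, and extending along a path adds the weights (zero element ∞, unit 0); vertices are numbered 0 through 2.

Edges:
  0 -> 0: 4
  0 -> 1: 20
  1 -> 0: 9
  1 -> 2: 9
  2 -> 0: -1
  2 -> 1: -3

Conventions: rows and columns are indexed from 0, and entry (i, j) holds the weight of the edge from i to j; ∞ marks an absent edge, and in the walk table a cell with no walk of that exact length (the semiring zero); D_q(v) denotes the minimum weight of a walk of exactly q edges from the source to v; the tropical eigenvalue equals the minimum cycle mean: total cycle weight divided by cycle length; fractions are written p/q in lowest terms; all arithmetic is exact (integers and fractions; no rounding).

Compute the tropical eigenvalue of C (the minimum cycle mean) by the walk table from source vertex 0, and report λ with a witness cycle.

q=0: [0, ∞, ∞]
q=1: [4, 20, ∞]
q=2: [8, 24, 29]
q=3: [12, 26, 33]
Optimal cycle mean attained by: cycle 1->2->1, total 9 + (-3), length 2.
Answer: λ = 3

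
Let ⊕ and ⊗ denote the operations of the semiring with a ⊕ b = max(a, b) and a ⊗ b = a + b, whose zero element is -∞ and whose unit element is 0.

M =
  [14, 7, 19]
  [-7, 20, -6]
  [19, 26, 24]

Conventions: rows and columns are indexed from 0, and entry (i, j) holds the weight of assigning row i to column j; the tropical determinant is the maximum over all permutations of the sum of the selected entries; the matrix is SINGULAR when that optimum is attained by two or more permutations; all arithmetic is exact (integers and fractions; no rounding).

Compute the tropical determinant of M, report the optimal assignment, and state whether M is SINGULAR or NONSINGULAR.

σ = (0, 1, 2): 14 + 20 + 24 = 58
σ = (0, 2, 1): 14 + (-6) + 26 = 34
σ = (1, 0, 2): 7 + (-7) + 24 = 24
σ = (1, 2, 0): 7 + (-6) + 19 = 20
σ = (2, 0, 1): 19 + (-7) + 26 = 38
σ = (2, 1, 0): 19 + 20 + 19 = 58
Optimal value attained by: σ = (0, 1, 2).
Answer: det⊕(M) = 58; verdict: SINGULAR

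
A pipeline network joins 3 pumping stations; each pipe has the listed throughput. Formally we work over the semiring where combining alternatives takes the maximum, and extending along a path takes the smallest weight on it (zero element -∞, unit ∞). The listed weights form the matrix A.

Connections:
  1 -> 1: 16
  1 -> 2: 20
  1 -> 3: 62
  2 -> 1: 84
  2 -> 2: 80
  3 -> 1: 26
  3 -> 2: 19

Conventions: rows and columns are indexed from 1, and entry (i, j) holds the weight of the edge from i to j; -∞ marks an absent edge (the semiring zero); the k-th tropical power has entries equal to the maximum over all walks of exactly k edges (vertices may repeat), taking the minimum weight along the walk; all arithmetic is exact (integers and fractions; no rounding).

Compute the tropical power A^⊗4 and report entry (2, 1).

A^⊗2:
  [26, 20, 16]
  [80, 80, 62]
  [19, 20, 26]
A^⊗3:
  [20, 20, 26]
  [80, 80, 62]
  [26, 20, 19]
A^⊗4:
  [26, 20, 20]
  [80, 80, 62]
  [20, 20, 26]
Key observation: the optimum is the walk 2->2->2->2->1, with weight 80 min 80 min 80 min 84 = 80.
Optimal value attained by: walk 2->2->2->2->1.
Answer: (A^⊗4)[2][1] = 80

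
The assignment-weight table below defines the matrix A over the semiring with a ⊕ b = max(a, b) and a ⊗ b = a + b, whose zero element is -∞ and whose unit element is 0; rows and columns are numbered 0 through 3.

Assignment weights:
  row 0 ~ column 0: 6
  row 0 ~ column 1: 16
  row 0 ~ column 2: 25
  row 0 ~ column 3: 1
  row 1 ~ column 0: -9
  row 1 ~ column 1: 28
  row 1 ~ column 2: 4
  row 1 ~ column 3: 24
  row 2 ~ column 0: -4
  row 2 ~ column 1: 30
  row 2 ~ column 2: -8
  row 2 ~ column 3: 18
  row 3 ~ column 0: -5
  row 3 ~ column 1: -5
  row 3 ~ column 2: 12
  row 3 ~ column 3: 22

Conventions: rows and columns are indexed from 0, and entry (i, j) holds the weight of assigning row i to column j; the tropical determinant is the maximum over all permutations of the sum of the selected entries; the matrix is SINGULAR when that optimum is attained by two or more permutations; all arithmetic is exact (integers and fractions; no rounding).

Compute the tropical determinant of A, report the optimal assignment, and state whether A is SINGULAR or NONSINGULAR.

σ = (0, 1, 2, 3): 6 + 28 + (-8) + 22 = 48
σ = (0, 1, 3, 2): 6 + 28 + 18 + 12 = 64
σ = (0, 2, 1, 3): 6 + 4 + 30 + 22 = 62
σ = (0, 2, 3, 1): 6 + 4 + 18 + (-5) = 23
σ = (0, 3, 1, 2): 6 + 24 + 30 + 12 = 72
σ = (0, 3, 2, 1): 6 + 24 + (-8) + (-5) = 17
σ = (1, 0, 2, 3): 16 + (-9) + (-8) + 22 = 21
σ = (1, 0, 3, 2): 16 + (-9) + 18 + 12 = 37
σ = (1, 2, 0, 3): 16 + 4 + (-4) + 22 = 38
σ = (1, 2, 3, 0): 16 + 4 + 18 + (-5) = 33
σ = (1, 3, 0, 2): 16 + 24 + (-4) + 12 = 48
σ = (1, 3, 2, 0): 16 + 24 + (-8) + (-5) = 27
σ = (2, 0, 1, 3): 25 + (-9) + 30 + 22 = 68
σ = (2, 0, 3, 1): 25 + (-9) + 18 + (-5) = 29
σ = (2, 1, 0, 3): 25 + 28 + (-4) + 22 = 71
σ = (2, 1, 3, 0): 25 + 28 + 18 + (-5) = 66
σ = (2, 3, 0, 1): 25 + 24 + (-4) + (-5) = 40
σ = (2, 3, 1, 0): 25 + 24 + 30 + (-5) = 74
σ = (3, 0, 1, 2): 1 + (-9) + 30 + 12 = 34
σ = (3, 0, 2, 1): 1 + (-9) + (-8) + (-5) = -21
σ = (3, 1, 0, 2): 1 + 28 + (-4) + 12 = 37
σ = (3, 1, 2, 0): 1 + 28 + (-8) + (-5) = 16
σ = (3, 2, 0, 1): 1 + 4 + (-4) + (-5) = -4
σ = (3, 2, 1, 0): 1 + 4 + 30 + (-5) = 30
Optimal value attained by: σ = (2, 3, 1, 0).
Answer: det⊕(A) = 74; verdict: NONSINGULAR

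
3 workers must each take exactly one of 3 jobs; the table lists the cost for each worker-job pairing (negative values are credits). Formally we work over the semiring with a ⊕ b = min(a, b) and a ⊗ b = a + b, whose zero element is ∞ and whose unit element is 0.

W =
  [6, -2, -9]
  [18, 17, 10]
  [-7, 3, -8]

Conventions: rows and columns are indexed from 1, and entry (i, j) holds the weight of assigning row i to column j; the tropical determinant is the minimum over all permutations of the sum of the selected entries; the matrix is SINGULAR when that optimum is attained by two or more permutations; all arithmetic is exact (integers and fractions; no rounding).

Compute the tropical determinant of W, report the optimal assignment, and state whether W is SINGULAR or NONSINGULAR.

σ = (1, 2, 3): 6 + 17 + (-8) = 15
σ = (1, 3, 2): 6 + 10 + 3 = 19
σ = (2, 1, 3): (-2) + 18 + (-8) = 8
σ = (2, 3, 1): (-2) + 10 + (-7) = 1
σ = (3, 1, 2): (-9) + 18 + 3 = 12
σ = (3, 2, 1): (-9) + 17 + (-7) = 1
Optimal value attained by: σ = (2, 3, 1).
Answer: det⊕(W) = 1; verdict: SINGULAR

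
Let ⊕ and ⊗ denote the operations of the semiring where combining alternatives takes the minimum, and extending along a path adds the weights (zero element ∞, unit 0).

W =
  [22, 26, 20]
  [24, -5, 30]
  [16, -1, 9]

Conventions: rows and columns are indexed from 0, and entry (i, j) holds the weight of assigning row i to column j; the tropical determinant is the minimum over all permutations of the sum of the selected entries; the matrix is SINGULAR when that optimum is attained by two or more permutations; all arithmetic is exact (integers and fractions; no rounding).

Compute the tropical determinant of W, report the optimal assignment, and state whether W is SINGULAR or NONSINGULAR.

σ = (0, 1, 2): 22 + (-5) + 9 = 26
σ = (0, 2, 1): 22 + 30 + (-1) = 51
σ = (1, 0, 2): 26 + 24 + 9 = 59
σ = (1, 2, 0): 26 + 30 + 16 = 72
σ = (2, 0, 1): 20 + 24 + (-1) = 43
σ = (2, 1, 0): 20 + (-5) + 16 = 31
Optimal value attained by: σ = (0, 1, 2).
Answer: det⊕(W) = 26; verdict: NONSINGULAR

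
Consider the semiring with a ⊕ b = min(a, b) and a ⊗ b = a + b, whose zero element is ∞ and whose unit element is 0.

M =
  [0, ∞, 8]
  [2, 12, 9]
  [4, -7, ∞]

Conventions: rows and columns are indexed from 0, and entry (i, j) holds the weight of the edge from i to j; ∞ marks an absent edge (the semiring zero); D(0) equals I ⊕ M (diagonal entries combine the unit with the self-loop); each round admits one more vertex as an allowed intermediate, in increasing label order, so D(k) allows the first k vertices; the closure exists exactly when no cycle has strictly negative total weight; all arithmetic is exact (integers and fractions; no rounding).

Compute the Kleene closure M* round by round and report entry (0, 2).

D(0):
  [0, ∞, 8]
  [2, 0, 9]
  [4, -7, 0]
D(1):
  [0, ∞, 8]
  [2, 0, 9]
  [4, -7, 0]
D(2):
  [0, ∞, 8]
  [2, 0, 9]
  [-5, -7, 0]
D(3):
  [0, 1, 8]
  [2, 0, 9]
  [-5, -7, 0]
Answer: M*[0][2] = 8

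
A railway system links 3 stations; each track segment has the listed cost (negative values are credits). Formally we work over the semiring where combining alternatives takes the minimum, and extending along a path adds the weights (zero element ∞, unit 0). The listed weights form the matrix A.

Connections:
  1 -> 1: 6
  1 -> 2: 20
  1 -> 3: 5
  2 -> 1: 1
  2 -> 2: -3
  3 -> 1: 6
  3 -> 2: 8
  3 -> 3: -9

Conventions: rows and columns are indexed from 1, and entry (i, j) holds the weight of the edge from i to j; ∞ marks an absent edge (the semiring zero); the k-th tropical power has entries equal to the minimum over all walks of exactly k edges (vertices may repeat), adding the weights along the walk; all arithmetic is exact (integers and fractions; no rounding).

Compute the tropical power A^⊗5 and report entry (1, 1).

A^⊗2:
  [11, 13, -4]
  [-2, -6, 6]
  [-3, -1, -18]
A^⊗3:
  [2, 4, -13]
  [-5, -9, -3]
  [-12, -10, -27]
A^⊗4:
  [-7, -5, -22]
  [-8, -12, -12]
  [-21, -19, -36]
A^⊗5:
  [-16, -14, -31]
  [-11, -15, -21]
  [-30, -28, -45]
Key observation: the optimum is the walk 1->3->3->3->3->1, with weight 5 + (-9) + (-9) + (-9) + 6 = -16.
Optimal value attained by: walk 1->3->3->3->3->1.
Answer: (A^⊗5)[1][1] = -16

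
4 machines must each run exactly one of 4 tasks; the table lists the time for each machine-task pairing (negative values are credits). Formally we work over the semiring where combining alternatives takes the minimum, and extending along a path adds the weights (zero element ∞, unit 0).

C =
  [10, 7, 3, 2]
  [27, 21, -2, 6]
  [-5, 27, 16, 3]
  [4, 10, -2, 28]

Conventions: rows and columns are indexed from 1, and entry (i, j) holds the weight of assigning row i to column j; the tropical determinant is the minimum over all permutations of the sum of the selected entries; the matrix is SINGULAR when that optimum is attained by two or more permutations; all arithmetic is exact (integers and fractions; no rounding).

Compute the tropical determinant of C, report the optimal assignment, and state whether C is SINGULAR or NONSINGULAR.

σ = (1, 2, 3, 4): 10 + 21 + 16 + 28 = 75
σ = (1, 2, 4, 3): 10 + 21 + 3 + (-2) = 32
σ = (1, 3, 2, 4): 10 + (-2) + 27 + 28 = 63
σ = (1, 3, 4, 2): 10 + (-2) + 3 + 10 = 21
σ = (1, 4, 2, 3): 10 + 6 + 27 + (-2) = 41
σ = (1, 4, 3, 2): 10 + 6 + 16 + 10 = 42
σ = (2, 1, 3, 4): 7 + 27 + 16 + 28 = 78
σ = (2, 1, 4, 3): 7 + 27 + 3 + (-2) = 35
σ = (2, 3, 1, 4): 7 + (-2) + (-5) + 28 = 28
σ = (2, 3, 4, 1): 7 + (-2) + 3 + 4 = 12
σ = (2, 4, 1, 3): 7 + 6 + (-5) + (-2) = 6
σ = (2, 4, 3, 1): 7 + 6 + 16 + 4 = 33
σ = (3, 1, 2, 4): 3 + 27 + 27 + 28 = 85
σ = (3, 1, 4, 2): 3 + 27 + 3 + 10 = 43
σ = (3, 2, 1, 4): 3 + 21 + (-5) + 28 = 47
σ = (3, 2, 4, 1): 3 + 21 + 3 + 4 = 31
σ = (3, 4, 1, 2): 3 + 6 + (-5) + 10 = 14
σ = (3, 4, 2, 1): 3 + 6 + 27 + 4 = 40
σ = (4, 1, 2, 3): 2 + 27 + 27 + (-2) = 54
σ = (4, 1, 3, 2): 2 + 27 + 16 + 10 = 55
σ = (4, 2, 1, 3): 2 + 21 + (-5) + (-2) = 16
σ = (4, 2, 3, 1): 2 + 21 + 16 + 4 = 43
σ = (4, 3, 1, 2): 2 + (-2) + (-5) + 10 = 5
σ = (4, 3, 2, 1): 2 + (-2) + 27 + 4 = 31
Optimal value attained by: σ = (4, 3, 1, 2).
Answer: det⊕(C) = 5; verdict: NONSINGULAR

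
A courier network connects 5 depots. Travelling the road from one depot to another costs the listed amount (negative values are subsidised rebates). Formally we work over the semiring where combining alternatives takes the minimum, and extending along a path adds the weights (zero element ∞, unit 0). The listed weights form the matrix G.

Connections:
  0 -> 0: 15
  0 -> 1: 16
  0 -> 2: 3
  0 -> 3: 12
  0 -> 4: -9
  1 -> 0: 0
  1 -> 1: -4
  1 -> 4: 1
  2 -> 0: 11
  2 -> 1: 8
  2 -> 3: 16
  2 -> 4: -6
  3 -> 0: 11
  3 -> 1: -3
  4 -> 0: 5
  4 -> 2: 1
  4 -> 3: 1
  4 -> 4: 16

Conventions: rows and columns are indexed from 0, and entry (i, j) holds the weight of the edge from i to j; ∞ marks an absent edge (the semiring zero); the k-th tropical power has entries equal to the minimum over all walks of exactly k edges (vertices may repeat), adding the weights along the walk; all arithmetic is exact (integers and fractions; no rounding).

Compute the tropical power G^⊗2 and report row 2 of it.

G^⊗2:
  [-4, 9, -8, -8, -3]
  [-4, -8, 2, 2, -9]
  [-1, 4, -5, -5, 2]
  [-3, -7, 14, 23, -2]
  [12, -2, 8, 17, -5]
Answer: row 2 of G^⊗2 = [-1, 4, -5, -5, 2]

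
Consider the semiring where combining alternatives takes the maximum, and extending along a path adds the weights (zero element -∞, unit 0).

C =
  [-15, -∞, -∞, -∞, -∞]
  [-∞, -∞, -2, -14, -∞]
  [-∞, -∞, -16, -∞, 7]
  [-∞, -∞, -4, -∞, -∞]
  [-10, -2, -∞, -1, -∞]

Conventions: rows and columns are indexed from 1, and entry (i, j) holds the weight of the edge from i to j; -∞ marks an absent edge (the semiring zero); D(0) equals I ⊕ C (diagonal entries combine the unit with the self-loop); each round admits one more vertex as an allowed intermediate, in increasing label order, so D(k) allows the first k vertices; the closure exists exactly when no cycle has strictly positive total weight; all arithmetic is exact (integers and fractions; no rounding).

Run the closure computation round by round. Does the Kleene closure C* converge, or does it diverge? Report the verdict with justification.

D(0):
  [0, -∞, -∞, -∞, -∞]
  [-∞, 0, -2, -14, -∞]
  [-∞, -∞, 0, -∞, 7]
  [-∞, -∞, -4, 0, -∞]
  [-10, -2, -∞, -1, 0]
D(1):
  [0, -∞, -∞, -∞, -∞]
  [-∞, 0, -2, -14, -∞]
  [-∞, -∞, 0, -∞, 7]
  [-∞, -∞, -4, 0, -∞]
  [-10, -2, -∞, -1, 0]
D(2):
  [0, -∞, -∞, -∞, -∞]
  [-∞, 0, -2, -14, -∞]
  [-∞, -∞, 0, -∞, 7]
  [-∞, -∞, -4, 0, -∞]
  [-10, -2, -4, -1, 0]
Detection: at round 3, diagonal entry (5, 5) turns strictly positive.
Key observation: the cycle 5->2->3->5 has total weight (-2) + (-2) + 7, which is strictly positive.
Answer: DIVERGES — positive cycle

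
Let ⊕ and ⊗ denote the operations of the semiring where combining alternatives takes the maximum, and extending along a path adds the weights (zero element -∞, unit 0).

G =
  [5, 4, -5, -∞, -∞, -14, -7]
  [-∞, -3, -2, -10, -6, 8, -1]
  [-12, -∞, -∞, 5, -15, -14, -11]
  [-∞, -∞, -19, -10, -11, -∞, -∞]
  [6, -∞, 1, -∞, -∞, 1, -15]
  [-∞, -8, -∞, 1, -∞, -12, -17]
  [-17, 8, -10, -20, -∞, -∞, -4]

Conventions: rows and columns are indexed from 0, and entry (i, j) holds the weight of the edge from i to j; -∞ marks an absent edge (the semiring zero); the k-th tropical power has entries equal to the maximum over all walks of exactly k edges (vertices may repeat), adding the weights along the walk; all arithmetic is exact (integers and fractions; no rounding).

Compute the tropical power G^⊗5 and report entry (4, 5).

G^⊗2:
  [10, 9, 2, 0, -2, 12, 3]
  [0, 7, -5, 9, -9, 5, -4]
  [-7, -3, -14, -5, -6, -14, -15]
  [-5, -∞, -10, -14, -21, -10, -26]
  [11, 10, 1, 6, -14, -8, -1]
  [-34, -9, -10, -9, -10, 0, -9]
  [-12, 5, 6, -2, 2, 16, 7]
G^⊗3:
  [15, 14, 7, 13, 3, 17, 8]
  [5, 4, 5, 6, 1, 15, 6]
  [0, -3, -5, -9, -9, 5, -4]
  [0, -1, -10, -5, -25, -19, -12]
  [16, 15, 8, 6, 4, 18, 9]
  [-4, -1, -9, 1, -15, -1, -10]
  [8, 15, 3, 17, -1, 13, 4]
G^⊗4:
  [20, 19, 12, 18, 8, 22, 13]
  [10, 14, 2, 16, -2, 12, 3]
  [5, 4, -5, 6, -9, 5, -4]
  [5, 4, -3, -5, -7, 7, -2]
  [21, 20, 13, 19, 9, 23, 14]
  [1, 0, -3, 0, -7, 7, -2]
  [13, 12, 13, 14, 9, 23, 14]
G^⊗5:
  [25, 24, 17, 23, 13, 27, 18]
  [15, 14, 12, 13, 8, 22, 13]
  [10, 9, 2, 6, -2, 12, 3]
  [10, 9, 2, 8, -2, 12, 3]
  [26, 25, 18, 24, 14, 28, 19]
  [6, 6, -2, 8, -6, 8, -1]
  [18, 22, 10, 24, 6, 20, 11]
Key observation: the optimum is the walk 4->0->0->0->1->5, with weight 6 + 5 + 5 + 4 + 8 = 28.
Optimal value attained by: walk 4->0->0->0->1->5.
Answer: (G^⊗5)[4][5] = 28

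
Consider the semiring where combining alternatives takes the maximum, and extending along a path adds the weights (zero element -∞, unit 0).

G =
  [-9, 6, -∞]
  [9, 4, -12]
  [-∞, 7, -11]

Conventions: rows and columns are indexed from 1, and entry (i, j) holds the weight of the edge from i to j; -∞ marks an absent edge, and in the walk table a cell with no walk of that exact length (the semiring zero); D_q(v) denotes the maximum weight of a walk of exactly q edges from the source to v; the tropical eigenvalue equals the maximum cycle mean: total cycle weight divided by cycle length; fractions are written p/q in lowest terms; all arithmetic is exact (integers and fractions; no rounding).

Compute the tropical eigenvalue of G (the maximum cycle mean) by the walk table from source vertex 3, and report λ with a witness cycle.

q=0: [-∞, -∞, 0]
q=1: [-∞, 7, -11]
q=2: [16, 11, -5]
q=3: [20, 22, -1]
Optimal cycle mean attained by: cycle 1->2->1, total 6 + 9, length 2.
Answer: λ = 15/2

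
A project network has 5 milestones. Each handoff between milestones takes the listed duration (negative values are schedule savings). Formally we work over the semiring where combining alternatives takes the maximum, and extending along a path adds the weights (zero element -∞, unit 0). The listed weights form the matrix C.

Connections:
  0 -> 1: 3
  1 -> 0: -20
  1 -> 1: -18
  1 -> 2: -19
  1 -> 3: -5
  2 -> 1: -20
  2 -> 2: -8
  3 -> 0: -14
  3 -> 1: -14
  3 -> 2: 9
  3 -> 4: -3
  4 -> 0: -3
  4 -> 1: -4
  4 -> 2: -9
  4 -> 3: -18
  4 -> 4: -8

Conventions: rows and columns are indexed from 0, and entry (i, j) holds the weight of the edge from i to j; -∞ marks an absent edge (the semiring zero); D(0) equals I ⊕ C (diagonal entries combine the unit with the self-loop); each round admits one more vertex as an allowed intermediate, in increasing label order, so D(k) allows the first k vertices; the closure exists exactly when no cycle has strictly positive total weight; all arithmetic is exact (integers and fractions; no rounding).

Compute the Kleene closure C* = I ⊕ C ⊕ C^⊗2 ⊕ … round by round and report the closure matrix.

D(0):
  [0, 3, -∞, -∞, -∞]
  [-20, 0, -19, -5, -∞]
  [-∞, -20, 0, -∞, -∞]
  [-14, -14, 9, 0, -3]
  [-3, -4, -9, -18, 0]
D(1):
  [0, 3, -∞, -∞, -∞]
  [-20, 0, -19, -5, -∞]
  [-∞, -20, 0, -∞, -∞]
  [-14, -11, 9, 0, -3]
  [-3, 0, -9, -18, 0]
D(2):
  [0, 3, -16, -2, -∞]
  [-20, 0, -19, -5, -∞]
  [-40, -20, 0, -25, -∞]
  [-14, -11, 9, 0, -3]
  [-3, 0, -9, -5, 0]
D(3):
  [0, 3, -16, -2, -∞]
  [-20, 0, -19, -5, -∞]
  [-40, -20, 0, -25, -∞]
  [-14, -11, 9, 0, -3]
  [-3, 0, -9, -5, 0]
D(4):
  [0, 3, 7, -2, -5]
  [-19, 0, 4, -5, -8]
  [-39, -20, 0, -25, -28]
  [-14, -11, 9, 0, -3]
  [-3, 0, 4, -5, 0]
D(5):
  [0, 3, 7, -2, -5]
  [-11, 0, 4, -5, -8]
  [-31, -20, 0, -25, -28]
  [-6, -3, 9, 0, -3]
  [-3, 0, 4, -5, 0]
Answer: C* = [[0, 3, 7, -2, -5], [-11, 0, 4, -5, -8], [-31, -20, 0, -25, -28], [-6, -3, 9, 0, -3], [-3, 0, 4, -5, 0]]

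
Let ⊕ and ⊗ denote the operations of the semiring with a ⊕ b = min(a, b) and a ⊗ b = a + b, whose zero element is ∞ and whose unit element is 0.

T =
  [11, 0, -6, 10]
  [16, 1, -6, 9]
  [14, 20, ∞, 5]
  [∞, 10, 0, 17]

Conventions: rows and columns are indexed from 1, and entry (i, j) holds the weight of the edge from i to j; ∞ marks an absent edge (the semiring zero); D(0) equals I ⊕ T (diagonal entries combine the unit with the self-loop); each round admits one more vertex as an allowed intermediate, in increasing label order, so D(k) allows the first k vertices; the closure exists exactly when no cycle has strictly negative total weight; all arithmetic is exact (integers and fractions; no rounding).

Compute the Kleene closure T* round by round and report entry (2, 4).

D(0):
  [0, 0, -6, 10]
  [16, 0, -6, 9]
  [14, 20, 0, 5]
  [∞, 10, 0, 0]
D(1):
  [0, 0, -6, 10]
  [16, 0, -6, 9]
  [14, 14, 0, 5]
  [∞, 10, 0, 0]
D(2):
  [0, 0, -6, 9]
  [16, 0, -6, 9]
  [14, 14, 0, 5]
  [26, 10, 0, 0]
D(3):
  [0, 0, -6, -1]
  [8, 0, -6, -1]
  [14, 14, 0, 5]
  [14, 10, 0, 0]
D(4):
  [0, 0, -6, -1]
  [8, 0, -6, -1]
  [14, 14, 0, 5]
  [14, 10, 0, 0]
Answer: T*[2][4] = -1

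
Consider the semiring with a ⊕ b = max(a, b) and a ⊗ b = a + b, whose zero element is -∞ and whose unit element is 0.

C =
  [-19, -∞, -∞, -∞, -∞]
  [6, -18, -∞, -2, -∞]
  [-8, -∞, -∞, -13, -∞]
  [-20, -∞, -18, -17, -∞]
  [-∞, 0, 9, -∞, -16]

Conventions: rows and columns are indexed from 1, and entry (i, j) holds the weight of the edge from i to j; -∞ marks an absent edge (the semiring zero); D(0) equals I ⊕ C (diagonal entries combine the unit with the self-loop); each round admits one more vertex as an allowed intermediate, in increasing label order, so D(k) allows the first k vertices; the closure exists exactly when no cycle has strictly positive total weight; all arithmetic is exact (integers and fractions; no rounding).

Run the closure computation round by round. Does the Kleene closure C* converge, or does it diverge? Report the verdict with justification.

D(0):
  [0, -∞, -∞, -∞, -∞]
  [6, 0, -∞, -2, -∞]
  [-8, -∞, 0, -13, -∞]
  [-20, -∞, -18, 0, -∞]
  [-∞, 0, 9, -∞, 0]
D(1):
  [0, -∞, -∞, -∞, -∞]
  [6, 0, -∞, -2, -∞]
  [-8, -∞, 0, -13, -∞]
  [-20, -∞, -18, 0, -∞]
  [-∞, 0, 9, -∞, 0]
D(2):
  [0, -∞, -∞, -∞, -∞]
  [6, 0, -∞, -2, -∞]
  [-8, -∞, 0, -13, -∞]
  [-20, -∞, -18, 0, -∞]
  [6, 0, 9, -2, 0]
D(3):
  [0, -∞, -∞, -∞, -∞]
  [6, 0, -∞, -2, -∞]
  [-8, -∞, 0, -13, -∞]
  [-20, -∞, -18, 0, -∞]
  [6, 0, 9, -2, 0]
D(4):
  [0, -∞, -∞, -∞, -∞]
  [6, 0, -20, -2, -∞]
  [-8, -∞, 0, -13, -∞]
  [-20, -∞, -18, 0, -∞]
  [6, 0, 9, -2, 0]
D(5):
  [0, -∞, -∞, -∞, -∞]
  [6, 0, -20, -2, -∞]
  [-8, -∞, 0, -13, -∞]
  [-20, -∞, -18, 0, -∞]
  [6, 0, 9, -2, 0]
Key observation: every diagonal entry stays at the unit through all rounds, so no improving cycle exists.
Answer: CONVERGES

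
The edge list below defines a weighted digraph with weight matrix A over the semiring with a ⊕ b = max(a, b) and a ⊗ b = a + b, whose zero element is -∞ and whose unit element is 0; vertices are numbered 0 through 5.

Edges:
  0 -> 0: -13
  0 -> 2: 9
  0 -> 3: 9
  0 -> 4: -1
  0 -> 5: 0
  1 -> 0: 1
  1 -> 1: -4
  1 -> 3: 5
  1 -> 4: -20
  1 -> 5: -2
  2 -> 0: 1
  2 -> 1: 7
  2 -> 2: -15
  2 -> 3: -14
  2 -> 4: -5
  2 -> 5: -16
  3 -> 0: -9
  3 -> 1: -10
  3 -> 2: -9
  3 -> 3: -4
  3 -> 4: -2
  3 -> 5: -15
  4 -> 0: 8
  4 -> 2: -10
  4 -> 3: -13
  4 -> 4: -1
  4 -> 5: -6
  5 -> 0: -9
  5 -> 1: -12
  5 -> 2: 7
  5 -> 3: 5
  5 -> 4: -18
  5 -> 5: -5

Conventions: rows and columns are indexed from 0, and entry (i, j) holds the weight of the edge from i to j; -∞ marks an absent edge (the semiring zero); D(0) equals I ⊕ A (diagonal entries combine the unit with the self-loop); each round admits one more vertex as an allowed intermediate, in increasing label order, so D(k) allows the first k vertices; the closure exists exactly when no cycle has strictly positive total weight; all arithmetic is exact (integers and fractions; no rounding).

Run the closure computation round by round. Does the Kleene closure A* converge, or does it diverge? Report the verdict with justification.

D(0):
  [0, -∞, 9, 9, -1, 0]
  [1, 0, -∞, 5, -20, -2]
  [1, 7, 0, -14, -5, -16]
  [-9, -10, -9, 0, -2, -15]
  [8, -∞, -10, -13, 0, -6]
  [-9, -12, 7, 5, -18, 0]
Detection: at round 1, diagonal entry (2, 2) turns strictly positive.
Key observation: the cycle 2->0->2 has total weight 1 + 9, which is strictly positive.
Answer: DIVERGES — positive cycle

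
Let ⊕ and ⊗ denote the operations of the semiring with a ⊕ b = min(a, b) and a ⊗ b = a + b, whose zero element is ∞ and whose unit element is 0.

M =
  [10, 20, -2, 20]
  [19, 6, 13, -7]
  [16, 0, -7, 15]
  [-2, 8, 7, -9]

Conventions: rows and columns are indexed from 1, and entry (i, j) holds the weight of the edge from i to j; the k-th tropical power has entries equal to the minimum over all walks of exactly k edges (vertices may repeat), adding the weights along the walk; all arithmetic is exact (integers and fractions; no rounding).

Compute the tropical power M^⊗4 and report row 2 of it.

M^⊗2:
  [14, -2, -9, 11]
  [-9, 1, 0, -16]
  [9, -7, -14, -7]
  [-11, -1, -4, -18]
M^⊗3:
  [7, -9, -16, -9]
  [-18, -8, -11, -25]
  [-9, -14, -21, -16]
  [-20, -10, -13, -27]
M^⊗4:
  [-11, -16, -23, -18]
  [-27, -17, -20, -34]
  [-18, -21, -28, -25]
  [-29, -19, -22, -36]
Answer: row 2 of M^⊗4 = [-27, -17, -20, -34]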